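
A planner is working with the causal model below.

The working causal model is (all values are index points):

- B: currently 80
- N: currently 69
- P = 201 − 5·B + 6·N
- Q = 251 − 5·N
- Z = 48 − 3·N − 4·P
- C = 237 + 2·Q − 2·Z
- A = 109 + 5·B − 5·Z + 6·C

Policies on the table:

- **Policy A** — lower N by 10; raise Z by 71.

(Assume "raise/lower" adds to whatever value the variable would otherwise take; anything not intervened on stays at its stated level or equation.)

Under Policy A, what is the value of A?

12929

Policy A (N − 10, Z + 71):
  B = 80
  N = 69 − 10 = 59
  P = 201 − 5·80 + 6·59 = 155
  Q = 251 − 5·59 = -44
  Z = 48 − 3·59 − 4·155 (+71 from intervention) = -678
  C = 237 + 2·(-44) − 2·(-678) = 1505
  A = 109 + 5·80 − 5·(-678) + 6·1505 = 12929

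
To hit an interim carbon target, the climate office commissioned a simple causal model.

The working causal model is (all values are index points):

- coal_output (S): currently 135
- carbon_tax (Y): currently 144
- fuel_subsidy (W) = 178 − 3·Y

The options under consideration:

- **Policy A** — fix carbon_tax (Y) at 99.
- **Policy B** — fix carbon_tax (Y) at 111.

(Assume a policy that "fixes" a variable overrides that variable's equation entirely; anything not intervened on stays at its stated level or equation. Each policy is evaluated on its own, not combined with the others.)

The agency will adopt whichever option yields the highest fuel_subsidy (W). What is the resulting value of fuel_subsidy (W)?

Policy A (Y := 99):
  Y = 99
  W = 178 − 3·99 = -119
Policy B (Y := 111):
  Y = 111
  W = 178 − 3·111 = -155
Comparing — Policy A: W=-119, Policy B: W=-155. Highest is -119 (Policy A).

-119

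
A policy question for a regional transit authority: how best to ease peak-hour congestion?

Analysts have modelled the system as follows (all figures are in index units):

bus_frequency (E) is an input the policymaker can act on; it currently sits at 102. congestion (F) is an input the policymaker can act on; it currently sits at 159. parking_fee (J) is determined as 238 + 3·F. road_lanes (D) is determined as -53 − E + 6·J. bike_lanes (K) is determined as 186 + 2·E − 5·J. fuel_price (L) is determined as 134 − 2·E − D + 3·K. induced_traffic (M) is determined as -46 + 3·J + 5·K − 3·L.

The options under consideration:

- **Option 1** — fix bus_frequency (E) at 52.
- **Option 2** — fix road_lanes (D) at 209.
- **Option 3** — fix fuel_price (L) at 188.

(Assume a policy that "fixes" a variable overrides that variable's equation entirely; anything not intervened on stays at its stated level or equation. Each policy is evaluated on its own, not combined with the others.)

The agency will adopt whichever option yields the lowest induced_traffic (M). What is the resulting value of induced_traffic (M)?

Option 1 (E := 52):
  E = 52
  F = 159
  J = 238 + 3·159 = 715
  D = -53 − 52 + 6·715 = 4185
  K = 186 + 2·52 − 5·715 = -3285
  L = 134 − 2·52 − 4185 + 3·(-3285) = -14010
  M = -46 + 3·715 + 5·(-3285) − 3·(-14010) = 27704
Option 2 (D := 209):
  E = 102
  F = 159
  J = 238 + 3·159 = 715
  D = 209
  K = 186 + 2·102 − 5·715 = -3185
  L = 134 − 2·102 − 209 + 3·(-3185) = -9834
  M = -46 + 3·715 + 5·(-3185) − 3·(-9834) = 15676
Option 3 (L := 188):
  E = 102
  F = 159
  J = 238 + 3·159 = 715
  D = -53 − 102 + 6·715 = 4135
  K = 186 + 2·102 − 5·715 = -3185
  L = 188
  M = -46 + 3·715 + 5·(-3185) − 3·188 = -14390
Comparing — Option 1: M=27704, Option 2: M=15676, Option 3: M=-14390. Lowest is -14390 (Option 3).

-14390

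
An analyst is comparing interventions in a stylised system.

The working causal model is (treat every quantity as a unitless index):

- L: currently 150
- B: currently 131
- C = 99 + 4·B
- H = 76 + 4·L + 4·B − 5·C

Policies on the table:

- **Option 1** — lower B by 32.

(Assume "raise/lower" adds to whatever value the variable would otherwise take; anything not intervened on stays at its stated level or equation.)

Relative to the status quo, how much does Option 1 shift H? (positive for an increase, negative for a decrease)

Baseline:
  L = 150
  B = 131
  C = 99 + 4·131 = 623
  H = 76 + 4·150 + 4·131 − 5·623 = -1915
Option 1 (B − 32):
  L = 150
  B = 131 − 32 = 99
  C = 99 + 4·99 = 495
  H = 76 + 4·150 + 4·99 − 5·495 = -1403
Change in H: -1403 − (-1915) = 512

512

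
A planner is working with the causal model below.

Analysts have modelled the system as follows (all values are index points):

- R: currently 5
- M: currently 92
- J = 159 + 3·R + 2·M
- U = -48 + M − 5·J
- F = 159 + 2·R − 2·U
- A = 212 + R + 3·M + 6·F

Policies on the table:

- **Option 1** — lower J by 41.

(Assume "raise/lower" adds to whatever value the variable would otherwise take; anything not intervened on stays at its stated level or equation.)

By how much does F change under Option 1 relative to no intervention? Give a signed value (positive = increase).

Baseline:
  R = 5
  M = 92
  J = 159 + 3·5 + 2·92 = 358
  U = -48 + 92 − 5·358 = -1746
  F = 159 + 2·5 − 2·(-1746) = 3661
Option 1 (J − 41):
  R = 5
  M = 92
  J = 159 + 3·5 + 2·92 (−41 from intervention) = 317
  U = -48 + 92 − 5·317 = -1541
  F = 159 + 2·5 − 2·(-1541) = 3251
Change in F: 3251 − 3661 = -410

-410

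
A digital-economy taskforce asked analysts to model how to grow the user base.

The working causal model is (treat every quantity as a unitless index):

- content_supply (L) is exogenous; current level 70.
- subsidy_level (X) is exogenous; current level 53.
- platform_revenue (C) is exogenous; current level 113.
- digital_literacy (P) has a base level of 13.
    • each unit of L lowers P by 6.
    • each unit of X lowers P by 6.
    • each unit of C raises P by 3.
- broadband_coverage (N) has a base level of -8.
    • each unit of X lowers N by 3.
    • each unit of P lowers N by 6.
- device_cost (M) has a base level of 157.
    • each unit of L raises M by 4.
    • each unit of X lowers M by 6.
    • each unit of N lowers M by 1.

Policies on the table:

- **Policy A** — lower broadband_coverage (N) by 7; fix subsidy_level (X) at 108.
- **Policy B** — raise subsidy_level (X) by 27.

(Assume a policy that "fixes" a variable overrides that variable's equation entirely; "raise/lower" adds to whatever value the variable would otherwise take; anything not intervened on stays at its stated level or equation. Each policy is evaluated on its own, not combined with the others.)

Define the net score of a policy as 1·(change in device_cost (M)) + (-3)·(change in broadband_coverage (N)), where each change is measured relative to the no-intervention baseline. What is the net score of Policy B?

-3726

Baseline:
  L = 70
  X = 53
  C = 113
  P = 13 − 6·70 − 6·53 + 3·113 = -386
  N = -8 − 3·53 − 6·(-386) = 2149
  M = 157 + 4·70 − 6·53 − 2149 = -2030
Policy B (X + 27):
  L = 70
  X = 53 + 27 = 80
  C = 113
  P = 13 − 6·70 − 6·80 + 3·113 = -548
  N = -8 − 3·80 − 6·(-548) = 3040
  M = 157 + 4·70 − 6·80 − 3040 = -3083
ΔM = -3083 − (-2030) = -1053; ΔN = 3040 − 2149 = 891
Score = 1·(-1053) + (-3)·891 = -3726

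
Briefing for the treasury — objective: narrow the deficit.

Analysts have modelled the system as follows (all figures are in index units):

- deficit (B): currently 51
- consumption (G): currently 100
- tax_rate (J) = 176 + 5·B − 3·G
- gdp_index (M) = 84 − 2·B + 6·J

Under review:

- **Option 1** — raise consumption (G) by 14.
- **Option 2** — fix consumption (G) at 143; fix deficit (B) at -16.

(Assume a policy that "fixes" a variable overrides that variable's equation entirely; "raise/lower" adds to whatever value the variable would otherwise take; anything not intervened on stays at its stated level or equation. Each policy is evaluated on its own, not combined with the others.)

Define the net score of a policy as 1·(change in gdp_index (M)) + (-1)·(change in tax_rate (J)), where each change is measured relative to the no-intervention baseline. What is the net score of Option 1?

Baseline:
  B = 51
  G = 100
  J = 176 + 5·51 − 3·100 = 131
  M = 84 − 2·51 + 6·131 = 768
Option 1 (G + 14):
  B = 51
  G = 100 + 14 = 114
  J = 176 + 5·51 − 3·114 = 89
  M = 84 − 2·51 + 6·89 = 516
ΔM = 516 − 768 = -252; ΔJ = 89 − 131 = -42
Score = 1·(-252) + (-1)·(-42) = -210

-210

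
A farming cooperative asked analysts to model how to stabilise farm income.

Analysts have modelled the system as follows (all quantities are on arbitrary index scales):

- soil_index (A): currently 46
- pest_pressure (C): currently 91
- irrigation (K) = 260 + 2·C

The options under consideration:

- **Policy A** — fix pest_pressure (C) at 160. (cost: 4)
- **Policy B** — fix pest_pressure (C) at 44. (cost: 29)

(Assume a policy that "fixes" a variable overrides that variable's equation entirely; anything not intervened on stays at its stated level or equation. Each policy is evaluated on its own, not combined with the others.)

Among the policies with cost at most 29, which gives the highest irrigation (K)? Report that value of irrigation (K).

580

Policy A (C := 160):
  C = 160
  K = 260 + 2·160 = 580
Policy B (C := 44):
  C = 44
  K = 260 + 2·44 = 348
Comparing — Policy A: K=580, Policy B: K=348. Highest is 580 (Policy A).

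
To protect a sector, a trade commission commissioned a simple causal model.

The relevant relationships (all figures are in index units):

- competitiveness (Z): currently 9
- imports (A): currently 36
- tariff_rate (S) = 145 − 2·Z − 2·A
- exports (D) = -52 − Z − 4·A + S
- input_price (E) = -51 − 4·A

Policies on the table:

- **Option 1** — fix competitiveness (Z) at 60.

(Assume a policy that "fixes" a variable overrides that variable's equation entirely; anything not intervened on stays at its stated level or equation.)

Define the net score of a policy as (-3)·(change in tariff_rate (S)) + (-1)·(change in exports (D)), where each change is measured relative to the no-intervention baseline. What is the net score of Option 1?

459

Baseline:
  Z = 9
  A = 36
  S = 145 − 2·9 − 2·36 = 55
  D = -52 − 9 − 4·36 + 55 = -150
Option 1 (Z := 60):
  Z = 60
  A = 36
  S = 145 − 2·60 − 2·36 = -47
  D = -52 − 60 − 4·36 + (-47) = -303
ΔS = -47 − 55 = -102; ΔD = -303 − (-150) = -153
Score = (-3)·(-102) + (-1)·(-153) = 459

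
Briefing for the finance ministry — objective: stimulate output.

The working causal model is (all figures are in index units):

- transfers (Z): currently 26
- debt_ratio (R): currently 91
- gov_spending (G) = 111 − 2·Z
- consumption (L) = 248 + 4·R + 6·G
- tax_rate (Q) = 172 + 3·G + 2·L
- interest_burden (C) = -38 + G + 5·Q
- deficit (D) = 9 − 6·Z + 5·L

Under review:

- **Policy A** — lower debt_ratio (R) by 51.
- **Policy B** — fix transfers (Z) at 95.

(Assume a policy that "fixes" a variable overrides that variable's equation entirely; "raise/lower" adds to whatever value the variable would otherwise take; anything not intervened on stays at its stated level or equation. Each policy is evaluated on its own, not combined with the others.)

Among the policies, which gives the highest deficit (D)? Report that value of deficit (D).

Policy A (R − 51):
  Z = 26
  R = 91 − 51 = 40
  G = 111 − 2·26 = 59
  L = 248 + 4·40 + 6·59 = 762
  D = 9 − 6·26 + 5·762 = 3663
Policy B (Z := 95):
  Z = 95
  R = 91
  G = 111 − 2·95 = -79
  L = 248 + 4·91 + 6·(-79) = 138
  D = 9 − 6·95 + 5·138 = 129
Comparing — Policy A: D=3663, Policy B: D=129. Highest is 3663 (Policy A).

3663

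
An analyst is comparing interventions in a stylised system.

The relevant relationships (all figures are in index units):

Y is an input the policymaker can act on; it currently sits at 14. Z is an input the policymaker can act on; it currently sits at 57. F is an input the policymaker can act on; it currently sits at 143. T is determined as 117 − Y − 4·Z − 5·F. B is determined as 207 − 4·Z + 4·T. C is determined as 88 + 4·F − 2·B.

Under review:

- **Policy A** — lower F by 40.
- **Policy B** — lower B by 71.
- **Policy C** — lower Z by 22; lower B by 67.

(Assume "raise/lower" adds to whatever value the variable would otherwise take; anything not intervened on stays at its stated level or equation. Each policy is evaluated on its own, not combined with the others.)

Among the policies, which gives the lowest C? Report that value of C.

Policy A (F − 40):
  Y = 14
  Z = 57
  F = 143 − 40 = 103
  T = 117 − 14 − 4·57 − 5·103 = -640
  B = 207 − 4·57 + 4·(-640) = -2581
  C = 88 + 4·103 − 2·(-2581) = 5662
Policy B (B − 71):
  Y = 14
  Z = 57
  F = 143
  T = 117 − 14 − 4·57 − 5·143 = -840
  B = 207 − 4·57 + 4·(-840) (−71 from intervention) = -3452
  C = 88 + 4·143 − 2·(-3452) = 7564
Policy C (Z − 22, B − 67):
  Y = 14
  Z = 57 − 22 = 35
  F = 143
  T = 117 − 14 − 4·35 − 5·143 = -752
  B = 207 − 4·35 + 4·(-752) (−67 from intervention) = -3008
  C = 88 + 4·143 − 2·(-3008) = 6676
Comparing — Policy A: C=5662, Policy B: C=7564, Policy C: C=6676. Lowest is 5662 (Policy A).

5662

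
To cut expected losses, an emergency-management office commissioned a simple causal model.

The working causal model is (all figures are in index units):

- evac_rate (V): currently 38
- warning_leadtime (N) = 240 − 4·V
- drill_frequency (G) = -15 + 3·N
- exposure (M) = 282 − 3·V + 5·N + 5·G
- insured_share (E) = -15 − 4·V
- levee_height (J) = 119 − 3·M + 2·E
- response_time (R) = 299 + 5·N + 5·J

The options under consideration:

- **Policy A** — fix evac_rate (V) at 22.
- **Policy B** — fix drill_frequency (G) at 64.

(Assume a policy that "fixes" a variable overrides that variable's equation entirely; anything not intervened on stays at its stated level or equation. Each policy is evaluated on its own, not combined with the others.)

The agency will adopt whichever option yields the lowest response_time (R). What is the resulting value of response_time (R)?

Policy A (V := 22):
  V = 22
  N = 240 − 4·22 = 152
  G = -15 + 3·152 = 441
  M = 282 − 3·22 + 5·152 + 5·441 = 3181
  E = -15 − 4·22 = -103
  J = 119 − 3·3181 + 2·(-103) = -9630
  R = 299 + 5·152 + 5·(-9630) = -47091
Policy B (G := 64):
  V = 38
  N = 240 − 4·38 = 88
  G = 64
  M = 282 − 3·38 + 5·88 + 5·64 = 928
  E = -15 − 4·38 = -167
  J = 119 − 3·928 + 2·(-167) = -2999
  R = 299 + 5·88 + 5·(-2999) = -14256
Comparing — Policy A: R=-47091, Policy B: R=-14256. Lowest is -47091 (Policy A).

-47091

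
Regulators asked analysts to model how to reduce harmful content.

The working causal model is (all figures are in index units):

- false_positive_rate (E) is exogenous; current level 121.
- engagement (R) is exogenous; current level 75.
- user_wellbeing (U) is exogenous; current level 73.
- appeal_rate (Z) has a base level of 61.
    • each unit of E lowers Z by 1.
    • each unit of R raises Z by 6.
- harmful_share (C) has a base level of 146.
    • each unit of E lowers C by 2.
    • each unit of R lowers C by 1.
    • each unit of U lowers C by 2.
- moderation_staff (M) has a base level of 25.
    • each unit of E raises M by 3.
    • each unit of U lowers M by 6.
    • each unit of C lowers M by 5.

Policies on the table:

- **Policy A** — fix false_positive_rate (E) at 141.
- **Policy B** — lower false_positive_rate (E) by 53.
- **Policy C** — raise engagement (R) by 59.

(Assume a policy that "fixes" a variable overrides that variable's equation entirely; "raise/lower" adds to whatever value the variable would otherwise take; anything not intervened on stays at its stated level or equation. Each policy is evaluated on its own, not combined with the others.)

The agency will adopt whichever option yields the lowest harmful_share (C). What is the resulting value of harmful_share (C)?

-376

Policy A (E := 141):
  E = 141
  R = 75
  U = 73
  C = 146 − 2·141 − 75 − 2·73 = -357
Policy B (E − 53):
  E = 121 − 53 = 68
  R = 75
  U = 73
  C = 146 − 2·68 − 75 − 2·73 = -211
Policy C (R + 59):
  E = 121
  R = 75 + 59 = 134
  U = 73
  C = 146 − 2·121 − 134 − 2·73 = -376
Comparing — Policy A: C=-357, Policy B: C=-211, Policy C: C=-376. Lowest is -376 (Policy C).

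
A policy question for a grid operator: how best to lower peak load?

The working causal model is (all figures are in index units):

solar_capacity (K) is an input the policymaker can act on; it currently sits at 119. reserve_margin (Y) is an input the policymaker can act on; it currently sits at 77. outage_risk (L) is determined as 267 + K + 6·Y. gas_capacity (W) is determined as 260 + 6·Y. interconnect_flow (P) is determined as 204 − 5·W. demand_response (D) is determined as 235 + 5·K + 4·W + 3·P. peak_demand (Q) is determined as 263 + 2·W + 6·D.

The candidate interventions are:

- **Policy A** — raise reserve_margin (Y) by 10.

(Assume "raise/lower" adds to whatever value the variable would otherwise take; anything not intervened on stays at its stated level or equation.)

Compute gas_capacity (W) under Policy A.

Policy A (Y + 10):
  Y = 77 + 10 = 87
  W = 260 + 6·87 = 782

782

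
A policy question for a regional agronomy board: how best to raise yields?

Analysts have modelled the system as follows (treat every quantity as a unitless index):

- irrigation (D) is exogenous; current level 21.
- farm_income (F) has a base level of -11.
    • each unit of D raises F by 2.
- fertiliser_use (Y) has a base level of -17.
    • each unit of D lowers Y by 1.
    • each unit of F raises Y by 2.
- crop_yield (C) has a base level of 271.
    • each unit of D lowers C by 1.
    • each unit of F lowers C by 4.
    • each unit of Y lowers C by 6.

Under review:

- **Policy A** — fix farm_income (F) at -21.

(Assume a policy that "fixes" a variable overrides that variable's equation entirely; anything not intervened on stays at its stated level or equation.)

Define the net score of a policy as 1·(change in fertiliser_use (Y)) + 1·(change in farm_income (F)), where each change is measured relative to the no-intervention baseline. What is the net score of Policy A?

-156

Baseline:
  D = 21
  F = -11 + 2·21 = 31
  Y = -17 − 21 + 2·31 = 24
Policy A (F := -21):
  D = 21
  F = -21
  Y = -17 − 21 + 2·(-21) = -80
ΔY = -80 − 24 = -104; ΔF = -21 − 31 = -52
Score = 1·(-104) + 1·(-52) = -156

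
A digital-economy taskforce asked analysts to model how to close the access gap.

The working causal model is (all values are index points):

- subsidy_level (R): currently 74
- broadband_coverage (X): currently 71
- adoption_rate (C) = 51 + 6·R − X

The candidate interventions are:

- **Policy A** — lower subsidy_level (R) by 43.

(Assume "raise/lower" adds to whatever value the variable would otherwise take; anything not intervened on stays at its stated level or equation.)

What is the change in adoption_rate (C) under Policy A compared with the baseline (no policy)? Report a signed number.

-258

Baseline:
  R = 74
  X = 71
  C = 51 + 6·74 − 71 = 424
Policy A (R − 43):
  R = 74 − 43 = 31
  X = 71
  C = 51 + 6·31 − 71 = 166
Change in C: 166 − 424 = -258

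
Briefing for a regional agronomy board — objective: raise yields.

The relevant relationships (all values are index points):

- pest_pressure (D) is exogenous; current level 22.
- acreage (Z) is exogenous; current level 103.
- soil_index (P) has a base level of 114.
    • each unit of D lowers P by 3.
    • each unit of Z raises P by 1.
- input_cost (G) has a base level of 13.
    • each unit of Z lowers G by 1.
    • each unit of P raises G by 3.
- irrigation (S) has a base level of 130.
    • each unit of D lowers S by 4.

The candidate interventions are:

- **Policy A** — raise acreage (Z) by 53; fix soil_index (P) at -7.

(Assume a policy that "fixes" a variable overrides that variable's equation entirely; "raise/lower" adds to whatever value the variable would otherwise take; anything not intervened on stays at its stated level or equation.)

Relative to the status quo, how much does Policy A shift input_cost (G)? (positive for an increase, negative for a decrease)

Baseline:
  D = 22
  Z = 103
  P = 114 − 3·22 + 103 = 151
  G = 13 − 103 + 3·151 = 363
Policy A (Z + 53, P := -7):
  D = 22
  Z = 103 + 53 = 156
  P = -7
  G = 13 − 156 + 3·(-7) = -164
Change in G: -164 − 363 = -527

-527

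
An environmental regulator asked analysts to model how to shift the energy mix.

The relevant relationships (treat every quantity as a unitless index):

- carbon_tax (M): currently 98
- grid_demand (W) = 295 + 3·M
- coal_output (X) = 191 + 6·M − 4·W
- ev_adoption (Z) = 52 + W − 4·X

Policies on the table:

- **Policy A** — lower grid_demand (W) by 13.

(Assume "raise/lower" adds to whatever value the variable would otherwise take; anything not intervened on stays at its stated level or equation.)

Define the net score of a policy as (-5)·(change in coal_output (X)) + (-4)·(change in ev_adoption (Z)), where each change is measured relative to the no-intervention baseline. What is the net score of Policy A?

Baseline:
  M = 98
  W = 295 + 3·98 = 589
  X = 191 + 6·98 − 4·589 = -1577
  Z = 52 + 589 − 4·(-1577) = 6949
Policy A (W − 13):
  M = 98
  W = 295 + 3·98 (−13 from intervention) = 576
  X = 191 + 6·98 − 4·576 = -1525
  Z = 52 + 576 − 4·(-1525) = 6728
ΔX = -1525 − (-1577) = 52; ΔZ = 6728 − 6949 = -221
Score = (-5)·52 + (-4)·(-221) = 624

624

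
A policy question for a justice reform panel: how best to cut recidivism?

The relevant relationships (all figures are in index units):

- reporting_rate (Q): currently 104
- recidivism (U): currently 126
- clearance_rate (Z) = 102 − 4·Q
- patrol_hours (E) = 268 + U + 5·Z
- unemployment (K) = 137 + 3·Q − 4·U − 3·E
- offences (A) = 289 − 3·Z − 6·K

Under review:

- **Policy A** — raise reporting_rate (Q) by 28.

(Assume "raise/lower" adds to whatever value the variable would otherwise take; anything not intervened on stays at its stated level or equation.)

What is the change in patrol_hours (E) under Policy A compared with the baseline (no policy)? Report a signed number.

-560

Baseline:
  Q = 104
  U = 126
  Z = 102 − 4·104 = -314
  E = 268 + 126 + 5·(-314) = -1176
Policy A (Q + 28):
  Q = 104 + 28 = 132
  U = 126
  Z = 102 − 4·132 = -426
  E = 268 + 126 + 5·(-426) = -1736
Change in E: -1736 − (-1176) = -560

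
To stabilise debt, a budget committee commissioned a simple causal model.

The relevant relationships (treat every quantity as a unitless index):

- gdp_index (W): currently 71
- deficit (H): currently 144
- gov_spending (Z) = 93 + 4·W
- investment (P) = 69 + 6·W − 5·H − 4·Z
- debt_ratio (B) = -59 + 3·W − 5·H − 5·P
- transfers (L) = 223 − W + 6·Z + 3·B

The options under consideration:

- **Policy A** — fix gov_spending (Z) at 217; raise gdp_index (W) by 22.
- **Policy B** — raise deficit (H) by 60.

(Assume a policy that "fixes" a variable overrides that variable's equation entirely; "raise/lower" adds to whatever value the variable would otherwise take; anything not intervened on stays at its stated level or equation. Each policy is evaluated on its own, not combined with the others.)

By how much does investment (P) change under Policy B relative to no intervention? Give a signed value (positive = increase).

-300

Baseline:
  W = 71
  H = 144
  Z = 93 + 4·71 = 377
  P = 69 + 6·71 − 5·144 − 4·377 = -1733
Policy B (H + 60):
  W = 71
  H = 144 + 60 = 204
  Z = 93 + 4·71 = 377
  P = 69 + 6·71 − 5·204 − 4·377 = -2033
Change in P: -2033 − (-1733) = -300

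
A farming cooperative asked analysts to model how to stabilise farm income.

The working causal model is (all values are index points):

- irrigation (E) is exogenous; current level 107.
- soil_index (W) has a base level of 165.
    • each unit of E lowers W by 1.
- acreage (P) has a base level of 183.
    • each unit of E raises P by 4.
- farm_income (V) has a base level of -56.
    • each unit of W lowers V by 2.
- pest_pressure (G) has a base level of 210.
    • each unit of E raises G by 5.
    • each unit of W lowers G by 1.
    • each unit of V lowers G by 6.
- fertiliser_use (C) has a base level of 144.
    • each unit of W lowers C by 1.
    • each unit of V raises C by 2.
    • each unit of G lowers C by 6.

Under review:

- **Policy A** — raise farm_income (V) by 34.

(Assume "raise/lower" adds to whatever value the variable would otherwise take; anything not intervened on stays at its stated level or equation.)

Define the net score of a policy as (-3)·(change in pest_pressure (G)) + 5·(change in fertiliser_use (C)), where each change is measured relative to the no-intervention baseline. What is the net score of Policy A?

Baseline:
  E = 107
  W = 165 − 107 = 58
  V = -56 − 2·58 = -172
  G = 210 + 5·107 − 58 − 6·(-172) = 1719
  C = 144 − 58 + 2·(-172) − 6·1719 = -10572
Policy A (V + 34):
  E = 107
  W = 165 − 107 = 58
  V = -56 − 2·58 (+34 from intervention) = -138
  G = 210 + 5·107 − 58 − 6·(-138) = 1515
  C = 144 − 58 + 2·(-138) − 6·1515 = -9280
ΔG = 1515 − 1719 = -204; ΔC = -9280 − (-10572) = 1292
Score = (-3)·(-204) + 5·1292 = 7072

7072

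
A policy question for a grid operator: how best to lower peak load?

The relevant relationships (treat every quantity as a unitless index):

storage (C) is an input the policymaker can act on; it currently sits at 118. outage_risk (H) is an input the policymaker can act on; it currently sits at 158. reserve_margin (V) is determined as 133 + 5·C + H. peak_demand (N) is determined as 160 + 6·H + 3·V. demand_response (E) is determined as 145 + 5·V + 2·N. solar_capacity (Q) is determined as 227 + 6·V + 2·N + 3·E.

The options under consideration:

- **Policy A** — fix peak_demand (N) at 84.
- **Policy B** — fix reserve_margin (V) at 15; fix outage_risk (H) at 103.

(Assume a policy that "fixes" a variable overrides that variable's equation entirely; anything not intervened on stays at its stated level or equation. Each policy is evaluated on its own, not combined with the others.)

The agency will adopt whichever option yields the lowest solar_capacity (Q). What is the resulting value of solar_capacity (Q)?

Policy A (N := 84):
  C = 118
  H = 158
  V = 133 + 5·118 + 158 = 881
  N = 84
  E = 145 + 5·881 + 2·84 = 4718
  Q = 227 + 6·881 + 2·84 + 3·4718 = 19835
Policy B (V := 15, H := 103):
  C = 118
  H = 103
  V = 15
  N = 160 + 6·103 + 3·15 = 823
  E = 145 + 5·15 + 2·823 = 1866
  Q = 227 + 6·15 + 2·823 + 3·1866 = 7561
Comparing — Policy A: Q=19835, Policy B: Q=7561. Lowest is 7561 (Policy B).

7561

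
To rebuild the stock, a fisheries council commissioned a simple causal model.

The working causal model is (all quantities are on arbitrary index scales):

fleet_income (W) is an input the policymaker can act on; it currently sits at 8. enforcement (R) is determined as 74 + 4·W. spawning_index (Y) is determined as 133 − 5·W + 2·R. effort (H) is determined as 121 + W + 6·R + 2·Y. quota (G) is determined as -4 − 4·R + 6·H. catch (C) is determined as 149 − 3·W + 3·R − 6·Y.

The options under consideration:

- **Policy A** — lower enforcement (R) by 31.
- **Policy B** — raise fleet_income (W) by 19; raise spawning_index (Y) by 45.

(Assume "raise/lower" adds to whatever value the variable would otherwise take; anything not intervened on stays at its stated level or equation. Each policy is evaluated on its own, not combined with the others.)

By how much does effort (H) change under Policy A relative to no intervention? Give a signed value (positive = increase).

Baseline:
  W = 8
  R = 74 + 4·8 = 106
  Y = 133 − 5·8 + 2·106 = 305
  H = 121 + 8 + 6·106 + 2·305 = 1375
Policy A (R − 31):
  W = 8
  R = 74 + 4·8 (−31 from intervention) = 75
  Y = 133 − 5·8 + 2·75 = 243
  H = 121 + 8 + 6·75 + 2·243 = 1065
Change in H: 1065 − 1375 = -310

-310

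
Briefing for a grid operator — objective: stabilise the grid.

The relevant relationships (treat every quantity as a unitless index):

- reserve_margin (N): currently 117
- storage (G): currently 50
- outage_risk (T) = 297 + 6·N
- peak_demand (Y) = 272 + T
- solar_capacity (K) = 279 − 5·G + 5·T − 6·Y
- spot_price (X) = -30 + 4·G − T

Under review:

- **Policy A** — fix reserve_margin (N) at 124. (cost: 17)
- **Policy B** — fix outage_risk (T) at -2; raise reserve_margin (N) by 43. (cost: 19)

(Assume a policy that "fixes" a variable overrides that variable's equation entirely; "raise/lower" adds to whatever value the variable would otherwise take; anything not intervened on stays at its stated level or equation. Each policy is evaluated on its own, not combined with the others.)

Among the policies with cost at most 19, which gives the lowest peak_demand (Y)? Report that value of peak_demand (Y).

Policy A (N := 124):
  N = 124
  T = 297 + 6·124 = 1041
  Y = 272 + 1041 = 1313
Policy B (T := -2, N + 43):
  N = 117 + 43 = 160
  T = -2
  Y = 272 + (-2) = 270
Comparing — Policy A: Y=1313, Policy B: Y=270. Lowest is 270 (Policy B).

270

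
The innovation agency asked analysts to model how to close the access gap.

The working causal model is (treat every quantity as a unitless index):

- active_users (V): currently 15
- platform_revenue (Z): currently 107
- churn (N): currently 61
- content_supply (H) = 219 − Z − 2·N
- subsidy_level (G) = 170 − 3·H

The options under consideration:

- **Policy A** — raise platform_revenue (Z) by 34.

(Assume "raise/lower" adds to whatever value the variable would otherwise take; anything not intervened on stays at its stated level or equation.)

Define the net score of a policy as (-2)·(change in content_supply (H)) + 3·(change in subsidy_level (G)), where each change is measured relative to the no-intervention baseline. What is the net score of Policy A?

374

Baseline:
  Z = 107
  N = 61
  H = 219 − 107 − 2·61 = -10
  G = 170 − 3·(-10) = 200
Policy A (Z + 34):
  Z = 107 + 34 = 141
  N = 61
  H = 219 − 141 − 2·61 = -44
  G = 170 − 3·(-44) = 302
ΔH = -44 − (-10) = -34; ΔG = 302 − 200 = 102
Score = (-2)·(-34) + 3·102 = 374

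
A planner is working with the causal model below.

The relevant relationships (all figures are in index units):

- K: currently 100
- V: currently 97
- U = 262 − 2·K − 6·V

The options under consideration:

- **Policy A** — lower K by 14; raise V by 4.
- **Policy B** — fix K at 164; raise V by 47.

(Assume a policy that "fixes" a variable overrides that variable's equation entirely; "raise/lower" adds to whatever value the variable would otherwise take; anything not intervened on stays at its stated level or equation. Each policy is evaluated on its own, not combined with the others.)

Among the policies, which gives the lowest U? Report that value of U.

-930

Policy A (K − 14, V + 4):
  K = 100 − 14 = 86
  V = 97 + 4 = 101
  U = 262 − 2·86 − 6·101 = -516
Policy B (K := 164, V + 47):
  K = 164
  V = 97 + 47 = 144
  U = 262 − 2·164 − 6·144 = -930
Comparing — Policy A: U=-516, Policy B: U=-930. Lowest is -930 (Policy B).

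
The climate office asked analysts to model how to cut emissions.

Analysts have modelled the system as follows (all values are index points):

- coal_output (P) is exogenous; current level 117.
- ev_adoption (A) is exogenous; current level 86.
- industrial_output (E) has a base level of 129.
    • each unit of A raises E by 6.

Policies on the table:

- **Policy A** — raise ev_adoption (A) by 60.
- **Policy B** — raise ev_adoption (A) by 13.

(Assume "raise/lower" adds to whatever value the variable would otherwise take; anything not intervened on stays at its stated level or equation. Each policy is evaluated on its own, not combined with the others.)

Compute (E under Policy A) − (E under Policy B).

Policy A (A + 60):
  A = 86 + 60 = 146
  E = 129 + 6·146 = 1005
Policy B (A + 13):
  A = 86 + 13 = 99
  E = 129 + 6·99 = 723
E: 1005 − 723 = 282

282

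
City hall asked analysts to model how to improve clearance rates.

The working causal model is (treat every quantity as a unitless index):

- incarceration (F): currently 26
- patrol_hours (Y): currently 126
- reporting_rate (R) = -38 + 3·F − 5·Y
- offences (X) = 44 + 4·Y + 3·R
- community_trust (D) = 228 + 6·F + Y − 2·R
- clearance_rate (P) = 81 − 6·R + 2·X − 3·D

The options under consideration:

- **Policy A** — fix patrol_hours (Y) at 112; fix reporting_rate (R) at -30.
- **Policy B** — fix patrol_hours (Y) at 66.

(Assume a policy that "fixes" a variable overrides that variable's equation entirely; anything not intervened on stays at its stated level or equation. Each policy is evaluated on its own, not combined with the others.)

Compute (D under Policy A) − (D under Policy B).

-474

Policy A (Y := 112, R := -30):
  F = 26
  Y = 112
  R = -30
  D = 228 + 6·26 + 112 − 2·(-30) = 556
Policy B (Y := 66):
  F = 26
  Y = 66
  R = -38 + 3·26 − 5·66 = -290
  D = 228 + 6·26 + 66 − 2·(-290) = 1030
D: 556 − 1030 = -474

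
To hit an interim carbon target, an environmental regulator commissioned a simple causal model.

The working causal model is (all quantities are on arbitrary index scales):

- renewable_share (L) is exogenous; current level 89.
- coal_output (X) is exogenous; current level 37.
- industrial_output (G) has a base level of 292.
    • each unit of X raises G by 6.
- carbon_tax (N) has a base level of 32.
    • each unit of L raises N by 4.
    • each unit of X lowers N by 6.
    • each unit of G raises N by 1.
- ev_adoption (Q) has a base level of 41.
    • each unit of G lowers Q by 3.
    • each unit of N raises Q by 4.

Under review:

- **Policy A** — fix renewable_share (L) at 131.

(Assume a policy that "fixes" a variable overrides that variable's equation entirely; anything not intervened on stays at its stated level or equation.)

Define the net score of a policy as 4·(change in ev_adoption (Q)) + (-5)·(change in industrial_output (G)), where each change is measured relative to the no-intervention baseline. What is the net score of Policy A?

Baseline:
  L = 89
  X = 37
  G = 292 + 6·37 = 514
  N = 32 + 4·89 − 6·37 + 514 = 680
  Q = 41 − 3·514 + 4·680 = 1219
Policy A (L := 131):
  L = 131
  X = 37
  G = 292 + 6·37 = 514
  N = 32 + 4·131 − 6·37 + 514 = 848
  Q = 41 − 3·514 + 4·848 = 1891
ΔQ = 1891 − 1219 = 672; ΔG = 514 − 514 = 0
Score = 4·672 + (-5)·0 = 2688

2688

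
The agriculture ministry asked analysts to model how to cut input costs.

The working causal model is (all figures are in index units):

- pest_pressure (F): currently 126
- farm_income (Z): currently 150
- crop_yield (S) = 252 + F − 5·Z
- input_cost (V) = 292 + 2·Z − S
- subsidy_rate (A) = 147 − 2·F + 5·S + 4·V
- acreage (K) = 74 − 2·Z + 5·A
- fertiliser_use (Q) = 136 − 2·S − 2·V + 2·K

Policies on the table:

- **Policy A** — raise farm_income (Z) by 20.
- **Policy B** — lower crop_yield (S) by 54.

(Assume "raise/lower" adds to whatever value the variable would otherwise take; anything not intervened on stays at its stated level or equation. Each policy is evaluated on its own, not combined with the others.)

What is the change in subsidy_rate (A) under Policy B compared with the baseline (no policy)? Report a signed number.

Baseline:
  F = 126
  Z = 150
  S = 252 + 126 − 5·150 = -372
  V = 292 + 2·150 − (-372) = 964
  A = 147 − 2·126 + 5·(-372) + 4·964 = 1891
Policy B (S − 54):
  F = 126
  Z = 150
  S = 252 + 126 − 5·150 (−54 from intervention) = -426
  V = 292 + 2·150 − (-426) = 1018
  A = 147 − 2·126 + 5·(-426) + 4·1018 = 1837
Change in A: 1837 − 1891 = -54

-54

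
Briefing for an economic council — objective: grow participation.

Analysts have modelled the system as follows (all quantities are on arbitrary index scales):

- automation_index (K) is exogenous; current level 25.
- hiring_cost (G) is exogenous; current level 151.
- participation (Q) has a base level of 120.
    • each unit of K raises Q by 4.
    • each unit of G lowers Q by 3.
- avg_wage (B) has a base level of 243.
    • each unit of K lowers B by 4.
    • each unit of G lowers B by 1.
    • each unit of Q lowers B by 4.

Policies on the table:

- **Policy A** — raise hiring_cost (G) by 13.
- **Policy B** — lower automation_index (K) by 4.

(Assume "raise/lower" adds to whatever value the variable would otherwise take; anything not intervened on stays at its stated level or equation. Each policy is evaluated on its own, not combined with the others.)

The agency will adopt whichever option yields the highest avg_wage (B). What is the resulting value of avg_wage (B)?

Policy A (G + 13):
  K = 25
  G = 151 + 13 = 164
  Q = 120 + 4·25 − 3·164 = -272
  B = 243 − 4·25 − 164 − 4·(-272) = 1067
Policy B (K − 4):
  K = 25 − 4 = 21
  G = 151
  Q = 120 + 4·21 − 3·151 = -249
  B = 243 − 4·21 − 151 − 4·(-249) = 1004
Comparing — Policy A: B=1067, Policy B: B=1004. Highest is 1067 (Policy A).

1067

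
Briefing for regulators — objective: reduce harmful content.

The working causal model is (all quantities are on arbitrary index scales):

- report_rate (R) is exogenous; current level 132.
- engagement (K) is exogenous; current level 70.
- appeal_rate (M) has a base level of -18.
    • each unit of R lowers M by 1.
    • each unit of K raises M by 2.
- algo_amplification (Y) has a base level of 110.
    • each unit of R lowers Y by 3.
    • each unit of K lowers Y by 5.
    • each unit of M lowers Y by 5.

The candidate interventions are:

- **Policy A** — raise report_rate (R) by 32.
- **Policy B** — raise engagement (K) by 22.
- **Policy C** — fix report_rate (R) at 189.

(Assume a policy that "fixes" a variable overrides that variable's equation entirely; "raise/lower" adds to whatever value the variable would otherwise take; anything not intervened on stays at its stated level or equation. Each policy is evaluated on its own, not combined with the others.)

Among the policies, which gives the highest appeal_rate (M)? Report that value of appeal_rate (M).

34

Policy A (R + 32):
  R = 132 + 32 = 164
  K = 70
  M = -18 − 164 + 2·70 = -42
Policy B (K + 22):
  R = 132
  K = 70 + 22 = 92
  M = -18 − 132 + 2·92 = 34
Policy C (R := 189):
  R = 189
  K = 70
  M = -18 − 189 + 2·70 = -67
Comparing — Policy A: M=-42, Policy B: M=34, Policy C: M=-67. Highest is 34 (Policy B).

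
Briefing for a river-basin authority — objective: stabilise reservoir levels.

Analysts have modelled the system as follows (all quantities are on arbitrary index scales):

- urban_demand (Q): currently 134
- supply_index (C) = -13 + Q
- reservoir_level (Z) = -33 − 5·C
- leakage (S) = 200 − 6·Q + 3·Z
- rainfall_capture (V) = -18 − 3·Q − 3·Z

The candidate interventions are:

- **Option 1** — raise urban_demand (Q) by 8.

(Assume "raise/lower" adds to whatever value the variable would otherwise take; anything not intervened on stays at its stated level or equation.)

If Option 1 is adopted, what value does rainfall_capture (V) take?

1590

Option 1 (Q + 8):
  Q = 134 + 8 = 142
  C = -13 + 142 = 129
  Z = -33 − 5·129 = -678
  V = -18 − 3·142 − 3·(-678) = 1590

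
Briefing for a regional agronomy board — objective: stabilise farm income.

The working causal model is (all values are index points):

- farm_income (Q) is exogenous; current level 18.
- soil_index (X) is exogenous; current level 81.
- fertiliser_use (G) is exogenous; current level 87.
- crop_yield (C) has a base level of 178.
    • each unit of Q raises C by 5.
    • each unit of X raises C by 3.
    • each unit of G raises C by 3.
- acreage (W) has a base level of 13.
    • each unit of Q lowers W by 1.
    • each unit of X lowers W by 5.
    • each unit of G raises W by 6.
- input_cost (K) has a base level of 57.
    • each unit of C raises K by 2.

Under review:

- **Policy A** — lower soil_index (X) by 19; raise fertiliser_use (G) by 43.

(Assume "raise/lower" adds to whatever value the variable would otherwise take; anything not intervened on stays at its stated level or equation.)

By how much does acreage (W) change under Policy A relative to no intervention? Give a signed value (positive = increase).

Baseline:
  Q = 18
  X = 81
  G = 87
  W = 13 − 18 − 5·81 + 6·87 = 112
Policy A (X − 19, G + 43):
  Q = 18
  X = 81 − 19 = 62
  G = 87 + 43 = 130
  W = 13 − 18 − 5·62 + 6·130 = 465
Change in W: 465 − 112 = 353

353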